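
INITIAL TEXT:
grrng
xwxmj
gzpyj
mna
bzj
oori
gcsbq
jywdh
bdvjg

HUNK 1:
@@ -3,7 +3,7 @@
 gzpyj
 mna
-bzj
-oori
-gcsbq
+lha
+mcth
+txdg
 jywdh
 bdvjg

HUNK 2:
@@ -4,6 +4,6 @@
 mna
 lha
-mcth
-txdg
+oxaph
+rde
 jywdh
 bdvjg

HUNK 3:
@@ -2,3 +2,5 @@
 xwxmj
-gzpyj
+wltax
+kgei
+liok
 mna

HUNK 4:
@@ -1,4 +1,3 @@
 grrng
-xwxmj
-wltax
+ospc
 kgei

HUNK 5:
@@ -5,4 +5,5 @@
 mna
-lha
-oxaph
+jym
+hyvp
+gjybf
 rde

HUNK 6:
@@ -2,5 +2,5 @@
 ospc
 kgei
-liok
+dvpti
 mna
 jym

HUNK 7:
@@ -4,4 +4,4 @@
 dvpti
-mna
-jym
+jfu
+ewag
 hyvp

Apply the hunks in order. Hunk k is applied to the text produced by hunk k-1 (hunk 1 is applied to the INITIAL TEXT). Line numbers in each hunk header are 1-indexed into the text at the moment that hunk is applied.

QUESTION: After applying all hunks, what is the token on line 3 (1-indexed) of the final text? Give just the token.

Hunk 1: at line 3 remove [bzj,oori,gcsbq] add [lha,mcth,txdg] -> 9 lines: grrng xwxmj gzpyj mna lha mcth txdg jywdh bdvjg
Hunk 2: at line 4 remove [mcth,txdg] add [oxaph,rde] -> 9 lines: grrng xwxmj gzpyj mna lha oxaph rde jywdh bdvjg
Hunk 3: at line 2 remove [gzpyj] add [wltax,kgei,liok] -> 11 lines: grrng xwxmj wltax kgei liok mna lha oxaph rde jywdh bdvjg
Hunk 4: at line 1 remove [xwxmj,wltax] add [ospc] -> 10 lines: grrng ospc kgei liok mna lha oxaph rde jywdh bdvjg
Hunk 5: at line 5 remove [lha,oxaph] add [jym,hyvp,gjybf] -> 11 lines: grrng ospc kgei liok mna jym hyvp gjybf rde jywdh bdvjg
Hunk 6: at line 2 remove [liok] add [dvpti] -> 11 lines: grrng ospc kgei dvpti mna jym hyvp gjybf rde jywdh bdvjg
Hunk 7: at line 4 remove [mna,jym] add [jfu,ewag] -> 11 lines: grrng ospc kgei dvpti jfu ewag hyvp gjybf rde jywdh bdvjg
Final line 3: kgei

Answer: kgei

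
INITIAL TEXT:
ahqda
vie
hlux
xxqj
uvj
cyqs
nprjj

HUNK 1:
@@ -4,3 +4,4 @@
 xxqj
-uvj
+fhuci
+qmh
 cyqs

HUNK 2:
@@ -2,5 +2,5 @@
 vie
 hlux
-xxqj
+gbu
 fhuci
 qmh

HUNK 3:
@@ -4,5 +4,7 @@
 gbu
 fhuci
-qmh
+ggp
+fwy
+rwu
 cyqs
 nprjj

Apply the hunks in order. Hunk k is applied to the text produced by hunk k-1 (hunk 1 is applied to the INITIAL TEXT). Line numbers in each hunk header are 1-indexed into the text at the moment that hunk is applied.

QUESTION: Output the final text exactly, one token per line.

Hunk 1: at line 4 remove [uvj] add [fhuci,qmh] -> 8 lines: ahqda vie hlux xxqj fhuci qmh cyqs nprjj
Hunk 2: at line 2 remove [xxqj] add [gbu] -> 8 lines: ahqda vie hlux gbu fhuci qmh cyqs nprjj
Hunk 3: at line 4 remove [qmh] add [ggp,fwy,rwu] -> 10 lines: ahqda vie hlux gbu fhuci ggp fwy rwu cyqs nprjj

Answer: ahqda
vie
hlux
gbu
fhuci
ggp
fwy
rwu
cyqs
nprjj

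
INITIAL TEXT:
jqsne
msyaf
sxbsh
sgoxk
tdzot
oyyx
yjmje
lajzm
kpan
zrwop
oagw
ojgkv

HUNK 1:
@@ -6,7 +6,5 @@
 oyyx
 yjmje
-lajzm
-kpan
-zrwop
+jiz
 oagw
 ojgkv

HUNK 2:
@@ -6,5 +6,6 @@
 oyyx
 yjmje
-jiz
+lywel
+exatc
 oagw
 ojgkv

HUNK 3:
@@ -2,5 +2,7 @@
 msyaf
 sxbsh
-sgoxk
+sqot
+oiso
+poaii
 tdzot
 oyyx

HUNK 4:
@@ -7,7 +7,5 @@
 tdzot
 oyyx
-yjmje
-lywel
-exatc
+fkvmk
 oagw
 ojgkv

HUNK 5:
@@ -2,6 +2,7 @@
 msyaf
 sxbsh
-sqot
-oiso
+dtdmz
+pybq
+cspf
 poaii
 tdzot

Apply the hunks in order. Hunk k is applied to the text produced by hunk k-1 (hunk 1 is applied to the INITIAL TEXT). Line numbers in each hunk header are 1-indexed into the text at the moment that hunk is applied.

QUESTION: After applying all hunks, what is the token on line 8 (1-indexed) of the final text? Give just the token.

Hunk 1: at line 6 remove [lajzm,kpan,zrwop] add [jiz] -> 10 lines: jqsne msyaf sxbsh sgoxk tdzot oyyx yjmje jiz oagw ojgkv
Hunk 2: at line 6 remove [jiz] add [lywel,exatc] -> 11 lines: jqsne msyaf sxbsh sgoxk tdzot oyyx yjmje lywel exatc oagw ojgkv
Hunk 3: at line 2 remove [sgoxk] add [sqot,oiso,poaii] -> 13 lines: jqsne msyaf sxbsh sqot oiso poaii tdzot oyyx yjmje lywel exatc oagw ojgkv
Hunk 4: at line 7 remove [yjmje,lywel,exatc] add [fkvmk] -> 11 lines: jqsne msyaf sxbsh sqot oiso poaii tdzot oyyx fkvmk oagw ojgkv
Hunk 5: at line 2 remove [sqot,oiso] add [dtdmz,pybq,cspf] -> 12 lines: jqsne msyaf sxbsh dtdmz pybq cspf poaii tdzot oyyx fkvmk oagw ojgkv
Final line 8: tdzot

Answer: tdzot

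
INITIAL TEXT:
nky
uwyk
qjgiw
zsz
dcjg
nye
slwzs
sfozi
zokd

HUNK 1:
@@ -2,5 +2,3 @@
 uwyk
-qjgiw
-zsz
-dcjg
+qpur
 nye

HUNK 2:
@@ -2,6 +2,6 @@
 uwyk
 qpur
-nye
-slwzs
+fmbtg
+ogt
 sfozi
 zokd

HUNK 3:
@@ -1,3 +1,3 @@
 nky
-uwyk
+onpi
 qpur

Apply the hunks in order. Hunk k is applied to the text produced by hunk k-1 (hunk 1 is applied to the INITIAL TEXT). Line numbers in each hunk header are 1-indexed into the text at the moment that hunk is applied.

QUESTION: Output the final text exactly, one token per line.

Hunk 1: at line 2 remove [qjgiw,zsz,dcjg] add [qpur] -> 7 lines: nky uwyk qpur nye slwzs sfozi zokd
Hunk 2: at line 2 remove [nye,slwzs] add [fmbtg,ogt] -> 7 lines: nky uwyk qpur fmbtg ogt sfozi zokd
Hunk 3: at line 1 remove [uwyk] add [onpi] -> 7 lines: nky onpi qpur fmbtg ogt sfozi zokd

Answer: nky
onpi
qpur
fmbtg
ogt
sfozi
zokd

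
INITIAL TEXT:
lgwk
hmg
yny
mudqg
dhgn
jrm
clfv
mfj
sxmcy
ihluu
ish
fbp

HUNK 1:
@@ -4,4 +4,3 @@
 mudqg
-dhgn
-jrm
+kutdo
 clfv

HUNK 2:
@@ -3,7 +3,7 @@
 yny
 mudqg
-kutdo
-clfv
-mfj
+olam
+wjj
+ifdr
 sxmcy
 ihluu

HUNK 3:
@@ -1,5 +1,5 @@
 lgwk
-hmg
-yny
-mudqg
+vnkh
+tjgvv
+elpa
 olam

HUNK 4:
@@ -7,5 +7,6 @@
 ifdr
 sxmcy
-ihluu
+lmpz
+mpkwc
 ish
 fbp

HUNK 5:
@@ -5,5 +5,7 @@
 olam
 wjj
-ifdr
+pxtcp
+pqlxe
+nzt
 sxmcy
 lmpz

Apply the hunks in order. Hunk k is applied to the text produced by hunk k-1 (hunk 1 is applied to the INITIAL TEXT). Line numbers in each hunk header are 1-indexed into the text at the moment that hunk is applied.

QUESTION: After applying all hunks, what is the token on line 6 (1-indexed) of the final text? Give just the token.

Hunk 1: at line 4 remove [dhgn,jrm] add [kutdo] -> 11 lines: lgwk hmg yny mudqg kutdo clfv mfj sxmcy ihluu ish fbp
Hunk 2: at line 3 remove [kutdo,clfv,mfj] add [olam,wjj,ifdr] -> 11 lines: lgwk hmg yny mudqg olam wjj ifdr sxmcy ihluu ish fbp
Hunk 3: at line 1 remove [hmg,yny,mudqg] add [vnkh,tjgvv,elpa] -> 11 lines: lgwk vnkh tjgvv elpa olam wjj ifdr sxmcy ihluu ish fbp
Hunk 4: at line 7 remove [ihluu] add [lmpz,mpkwc] -> 12 lines: lgwk vnkh tjgvv elpa olam wjj ifdr sxmcy lmpz mpkwc ish fbp
Hunk 5: at line 5 remove [ifdr] add [pxtcp,pqlxe,nzt] -> 14 lines: lgwk vnkh tjgvv elpa olam wjj pxtcp pqlxe nzt sxmcy lmpz mpkwc ish fbp
Final line 6: wjj

Answer: wjj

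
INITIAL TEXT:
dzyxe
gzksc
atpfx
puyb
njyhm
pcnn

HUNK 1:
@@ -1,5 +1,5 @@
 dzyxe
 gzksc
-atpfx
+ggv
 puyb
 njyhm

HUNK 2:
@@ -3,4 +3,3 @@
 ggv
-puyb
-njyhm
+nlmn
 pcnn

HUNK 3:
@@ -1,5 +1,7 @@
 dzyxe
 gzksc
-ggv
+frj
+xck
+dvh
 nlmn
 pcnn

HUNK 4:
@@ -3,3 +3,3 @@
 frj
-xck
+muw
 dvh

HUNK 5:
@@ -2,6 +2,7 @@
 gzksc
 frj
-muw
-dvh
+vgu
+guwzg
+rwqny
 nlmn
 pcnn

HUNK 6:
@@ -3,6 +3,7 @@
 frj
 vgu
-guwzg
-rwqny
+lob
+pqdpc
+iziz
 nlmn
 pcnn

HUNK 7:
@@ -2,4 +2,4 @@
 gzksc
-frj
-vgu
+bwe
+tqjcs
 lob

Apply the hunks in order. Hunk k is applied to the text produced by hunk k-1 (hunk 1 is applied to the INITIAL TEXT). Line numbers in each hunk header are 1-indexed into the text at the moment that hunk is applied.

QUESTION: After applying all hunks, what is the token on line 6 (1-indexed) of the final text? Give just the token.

Answer: pqdpc

Derivation:
Hunk 1: at line 1 remove [atpfx] add [ggv] -> 6 lines: dzyxe gzksc ggv puyb njyhm pcnn
Hunk 2: at line 3 remove [puyb,njyhm] add [nlmn] -> 5 lines: dzyxe gzksc ggv nlmn pcnn
Hunk 3: at line 1 remove [ggv] add [frj,xck,dvh] -> 7 lines: dzyxe gzksc frj xck dvh nlmn pcnn
Hunk 4: at line 3 remove [xck] add [muw] -> 7 lines: dzyxe gzksc frj muw dvh nlmn pcnn
Hunk 5: at line 2 remove [muw,dvh] add [vgu,guwzg,rwqny] -> 8 lines: dzyxe gzksc frj vgu guwzg rwqny nlmn pcnn
Hunk 6: at line 3 remove [guwzg,rwqny] add [lob,pqdpc,iziz] -> 9 lines: dzyxe gzksc frj vgu lob pqdpc iziz nlmn pcnn
Hunk 7: at line 2 remove [frj,vgu] add [bwe,tqjcs] -> 9 lines: dzyxe gzksc bwe tqjcs lob pqdpc iziz nlmn pcnn
Final line 6: pqdpc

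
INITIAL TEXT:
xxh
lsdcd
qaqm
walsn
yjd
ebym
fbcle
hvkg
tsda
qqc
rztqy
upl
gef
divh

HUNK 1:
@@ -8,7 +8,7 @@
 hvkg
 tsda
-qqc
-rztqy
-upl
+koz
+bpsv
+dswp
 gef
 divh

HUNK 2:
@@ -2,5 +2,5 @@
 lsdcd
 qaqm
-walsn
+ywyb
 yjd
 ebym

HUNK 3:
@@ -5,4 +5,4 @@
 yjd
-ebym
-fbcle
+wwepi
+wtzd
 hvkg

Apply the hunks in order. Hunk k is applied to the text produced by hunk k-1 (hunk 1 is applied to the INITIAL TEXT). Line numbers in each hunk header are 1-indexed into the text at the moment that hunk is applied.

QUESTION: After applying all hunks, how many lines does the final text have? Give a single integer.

Answer: 14

Derivation:
Hunk 1: at line 8 remove [qqc,rztqy,upl] add [koz,bpsv,dswp] -> 14 lines: xxh lsdcd qaqm walsn yjd ebym fbcle hvkg tsda koz bpsv dswp gef divh
Hunk 2: at line 2 remove [walsn] add [ywyb] -> 14 lines: xxh lsdcd qaqm ywyb yjd ebym fbcle hvkg tsda koz bpsv dswp gef divh
Hunk 3: at line 5 remove [ebym,fbcle] add [wwepi,wtzd] -> 14 lines: xxh lsdcd qaqm ywyb yjd wwepi wtzd hvkg tsda koz bpsv dswp gef divh
Final line count: 14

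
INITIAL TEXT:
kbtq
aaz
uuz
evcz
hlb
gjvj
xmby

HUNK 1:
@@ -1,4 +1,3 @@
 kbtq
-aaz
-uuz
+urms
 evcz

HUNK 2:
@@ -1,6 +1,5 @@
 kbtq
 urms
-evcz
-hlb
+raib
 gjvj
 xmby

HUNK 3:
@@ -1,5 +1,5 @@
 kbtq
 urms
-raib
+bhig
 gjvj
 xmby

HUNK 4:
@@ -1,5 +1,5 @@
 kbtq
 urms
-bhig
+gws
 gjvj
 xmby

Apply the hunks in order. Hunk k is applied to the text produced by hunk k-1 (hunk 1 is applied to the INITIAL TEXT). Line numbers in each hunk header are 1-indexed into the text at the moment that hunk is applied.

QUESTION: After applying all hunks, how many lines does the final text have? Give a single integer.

Answer: 5

Derivation:
Hunk 1: at line 1 remove [aaz,uuz] add [urms] -> 6 lines: kbtq urms evcz hlb gjvj xmby
Hunk 2: at line 1 remove [evcz,hlb] add [raib] -> 5 lines: kbtq urms raib gjvj xmby
Hunk 3: at line 1 remove [raib] add [bhig] -> 5 lines: kbtq urms bhig gjvj xmby
Hunk 4: at line 1 remove [bhig] add [gws] -> 5 lines: kbtq urms gws gjvj xmby
Final line count: 5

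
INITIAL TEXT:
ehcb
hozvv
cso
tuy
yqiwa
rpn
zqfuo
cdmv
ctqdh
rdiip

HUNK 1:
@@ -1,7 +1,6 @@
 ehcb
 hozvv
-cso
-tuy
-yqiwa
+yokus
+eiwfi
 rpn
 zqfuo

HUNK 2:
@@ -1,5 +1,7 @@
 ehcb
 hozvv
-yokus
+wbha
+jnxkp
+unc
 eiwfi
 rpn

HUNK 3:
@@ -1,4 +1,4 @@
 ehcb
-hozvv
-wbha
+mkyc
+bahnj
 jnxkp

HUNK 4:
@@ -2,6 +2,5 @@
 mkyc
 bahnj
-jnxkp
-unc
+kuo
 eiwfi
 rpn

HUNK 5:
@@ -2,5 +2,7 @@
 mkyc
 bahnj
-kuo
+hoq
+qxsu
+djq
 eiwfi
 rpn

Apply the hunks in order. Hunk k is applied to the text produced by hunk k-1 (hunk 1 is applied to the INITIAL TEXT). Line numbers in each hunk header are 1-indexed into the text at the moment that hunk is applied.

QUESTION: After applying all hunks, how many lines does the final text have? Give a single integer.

Hunk 1: at line 1 remove [cso,tuy,yqiwa] add [yokus,eiwfi] -> 9 lines: ehcb hozvv yokus eiwfi rpn zqfuo cdmv ctqdh rdiip
Hunk 2: at line 1 remove [yokus] add [wbha,jnxkp,unc] -> 11 lines: ehcb hozvv wbha jnxkp unc eiwfi rpn zqfuo cdmv ctqdh rdiip
Hunk 3: at line 1 remove [hozvv,wbha] add [mkyc,bahnj] -> 11 lines: ehcb mkyc bahnj jnxkp unc eiwfi rpn zqfuo cdmv ctqdh rdiip
Hunk 4: at line 2 remove [jnxkp,unc] add [kuo] -> 10 lines: ehcb mkyc bahnj kuo eiwfi rpn zqfuo cdmv ctqdh rdiip
Hunk 5: at line 2 remove [kuo] add [hoq,qxsu,djq] -> 12 lines: ehcb mkyc bahnj hoq qxsu djq eiwfi rpn zqfuo cdmv ctqdh rdiip
Final line count: 12

Answer: 12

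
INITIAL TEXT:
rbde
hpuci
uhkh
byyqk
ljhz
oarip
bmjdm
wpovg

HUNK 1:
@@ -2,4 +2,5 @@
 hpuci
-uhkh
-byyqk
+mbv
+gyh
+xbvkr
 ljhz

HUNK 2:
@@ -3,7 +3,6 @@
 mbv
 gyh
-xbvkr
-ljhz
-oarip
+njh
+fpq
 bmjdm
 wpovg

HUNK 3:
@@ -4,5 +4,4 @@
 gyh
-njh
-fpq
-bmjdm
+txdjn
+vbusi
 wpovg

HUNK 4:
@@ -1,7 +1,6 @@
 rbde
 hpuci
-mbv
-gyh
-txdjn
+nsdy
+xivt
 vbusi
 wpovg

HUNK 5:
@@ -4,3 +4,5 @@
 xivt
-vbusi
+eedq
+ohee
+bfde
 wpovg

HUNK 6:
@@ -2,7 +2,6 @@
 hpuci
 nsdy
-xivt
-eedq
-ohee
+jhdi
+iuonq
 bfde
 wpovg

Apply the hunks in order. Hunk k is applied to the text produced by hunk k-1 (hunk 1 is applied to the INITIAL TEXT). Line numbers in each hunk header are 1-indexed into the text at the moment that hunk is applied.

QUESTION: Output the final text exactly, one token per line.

Answer: rbde
hpuci
nsdy
jhdi
iuonq
bfde
wpovg

Derivation:
Hunk 1: at line 2 remove [uhkh,byyqk] add [mbv,gyh,xbvkr] -> 9 lines: rbde hpuci mbv gyh xbvkr ljhz oarip bmjdm wpovg
Hunk 2: at line 3 remove [xbvkr,ljhz,oarip] add [njh,fpq] -> 8 lines: rbde hpuci mbv gyh njh fpq bmjdm wpovg
Hunk 3: at line 4 remove [njh,fpq,bmjdm] add [txdjn,vbusi] -> 7 lines: rbde hpuci mbv gyh txdjn vbusi wpovg
Hunk 4: at line 1 remove [mbv,gyh,txdjn] add [nsdy,xivt] -> 6 lines: rbde hpuci nsdy xivt vbusi wpovg
Hunk 5: at line 4 remove [vbusi] add [eedq,ohee,bfde] -> 8 lines: rbde hpuci nsdy xivt eedq ohee bfde wpovg
Hunk 6: at line 2 remove [xivt,eedq,ohee] add [jhdi,iuonq] -> 7 lines: rbde hpuci nsdy jhdi iuonq bfde wpovg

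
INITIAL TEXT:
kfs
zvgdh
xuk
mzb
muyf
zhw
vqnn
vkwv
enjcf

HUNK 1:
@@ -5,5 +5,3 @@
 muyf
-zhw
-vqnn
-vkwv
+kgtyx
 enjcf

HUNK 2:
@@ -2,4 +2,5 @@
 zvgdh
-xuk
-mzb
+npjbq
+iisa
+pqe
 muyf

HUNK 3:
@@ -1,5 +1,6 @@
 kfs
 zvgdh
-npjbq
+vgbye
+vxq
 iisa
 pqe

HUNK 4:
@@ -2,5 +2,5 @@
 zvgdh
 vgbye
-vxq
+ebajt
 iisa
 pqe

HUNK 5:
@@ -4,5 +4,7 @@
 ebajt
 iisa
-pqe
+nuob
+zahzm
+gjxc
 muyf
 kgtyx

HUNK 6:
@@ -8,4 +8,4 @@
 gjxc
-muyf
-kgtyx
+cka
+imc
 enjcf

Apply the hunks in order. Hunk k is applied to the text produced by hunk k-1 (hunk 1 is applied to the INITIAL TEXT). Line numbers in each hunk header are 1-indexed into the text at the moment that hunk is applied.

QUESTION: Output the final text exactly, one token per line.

Hunk 1: at line 5 remove [zhw,vqnn,vkwv] add [kgtyx] -> 7 lines: kfs zvgdh xuk mzb muyf kgtyx enjcf
Hunk 2: at line 2 remove [xuk,mzb] add [npjbq,iisa,pqe] -> 8 lines: kfs zvgdh npjbq iisa pqe muyf kgtyx enjcf
Hunk 3: at line 1 remove [npjbq] add [vgbye,vxq] -> 9 lines: kfs zvgdh vgbye vxq iisa pqe muyf kgtyx enjcf
Hunk 4: at line 2 remove [vxq] add [ebajt] -> 9 lines: kfs zvgdh vgbye ebajt iisa pqe muyf kgtyx enjcf
Hunk 5: at line 4 remove [pqe] add [nuob,zahzm,gjxc] -> 11 lines: kfs zvgdh vgbye ebajt iisa nuob zahzm gjxc muyf kgtyx enjcf
Hunk 6: at line 8 remove [muyf,kgtyx] add [cka,imc] -> 11 lines: kfs zvgdh vgbye ebajt iisa nuob zahzm gjxc cka imc enjcf

Answer: kfs
zvgdh
vgbye
ebajt
iisa
nuob
zahzm
gjxc
cka
imc
enjcf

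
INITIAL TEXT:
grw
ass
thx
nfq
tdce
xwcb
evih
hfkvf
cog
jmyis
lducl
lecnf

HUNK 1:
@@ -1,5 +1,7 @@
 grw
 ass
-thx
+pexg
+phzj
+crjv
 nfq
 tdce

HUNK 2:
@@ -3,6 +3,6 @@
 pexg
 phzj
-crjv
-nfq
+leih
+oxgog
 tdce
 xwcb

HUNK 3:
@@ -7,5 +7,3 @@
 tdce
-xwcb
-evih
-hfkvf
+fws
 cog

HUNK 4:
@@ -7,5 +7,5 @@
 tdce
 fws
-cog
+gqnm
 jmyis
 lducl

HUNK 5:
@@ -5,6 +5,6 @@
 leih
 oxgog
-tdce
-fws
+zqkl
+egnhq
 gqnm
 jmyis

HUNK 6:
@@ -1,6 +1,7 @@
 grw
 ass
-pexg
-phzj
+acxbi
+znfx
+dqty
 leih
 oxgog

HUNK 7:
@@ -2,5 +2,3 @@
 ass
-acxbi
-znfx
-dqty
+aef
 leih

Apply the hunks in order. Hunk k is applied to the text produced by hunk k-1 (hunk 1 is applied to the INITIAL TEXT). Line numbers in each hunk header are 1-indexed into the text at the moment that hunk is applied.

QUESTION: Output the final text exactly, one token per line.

Answer: grw
ass
aef
leih
oxgog
zqkl
egnhq
gqnm
jmyis
lducl
lecnf

Derivation:
Hunk 1: at line 1 remove [thx] add [pexg,phzj,crjv] -> 14 lines: grw ass pexg phzj crjv nfq tdce xwcb evih hfkvf cog jmyis lducl lecnf
Hunk 2: at line 3 remove [crjv,nfq] add [leih,oxgog] -> 14 lines: grw ass pexg phzj leih oxgog tdce xwcb evih hfkvf cog jmyis lducl lecnf
Hunk 3: at line 7 remove [xwcb,evih,hfkvf] add [fws] -> 12 lines: grw ass pexg phzj leih oxgog tdce fws cog jmyis lducl lecnf
Hunk 4: at line 7 remove [cog] add [gqnm] -> 12 lines: grw ass pexg phzj leih oxgog tdce fws gqnm jmyis lducl lecnf
Hunk 5: at line 5 remove [tdce,fws] add [zqkl,egnhq] -> 12 lines: grw ass pexg phzj leih oxgog zqkl egnhq gqnm jmyis lducl lecnf
Hunk 6: at line 1 remove [pexg,phzj] add [acxbi,znfx,dqty] -> 13 lines: grw ass acxbi znfx dqty leih oxgog zqkl egnhq gqnm jmyis lducl lecnf
Hunk 7: at line 2 remove [acxbi,znfx,dqty] add [aef] -> 11 lines: grw ass aef leih oxgog zqkl egnhq gqnm jmyis lducl lecnf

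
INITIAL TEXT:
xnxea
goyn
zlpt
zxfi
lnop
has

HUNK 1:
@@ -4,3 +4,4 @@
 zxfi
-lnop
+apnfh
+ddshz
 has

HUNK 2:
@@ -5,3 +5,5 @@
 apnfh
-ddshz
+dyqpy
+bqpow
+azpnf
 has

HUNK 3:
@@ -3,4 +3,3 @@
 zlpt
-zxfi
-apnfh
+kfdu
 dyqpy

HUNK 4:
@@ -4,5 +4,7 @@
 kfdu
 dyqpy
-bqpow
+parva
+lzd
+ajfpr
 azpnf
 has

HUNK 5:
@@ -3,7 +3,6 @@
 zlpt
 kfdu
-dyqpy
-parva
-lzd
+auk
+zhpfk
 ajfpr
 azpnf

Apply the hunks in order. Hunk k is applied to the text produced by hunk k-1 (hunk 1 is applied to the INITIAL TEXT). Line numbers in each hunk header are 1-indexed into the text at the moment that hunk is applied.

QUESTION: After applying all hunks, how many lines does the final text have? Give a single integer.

Answer: 9

Derivation:
Hunk 1: at line 4 remove [lnop] add [apnfh,ddshz] -> 7 lines: xnxea goyn zlpt zxfi apnfh ddshz has
Hunk 2: at line 5 remove [ddshz] add [dyqpy,bqpow,azpnf] -> 9 lines: xnxea goyn zlpt zxfi apnfh dyqpy bqpow azpnf has
Hunk 3: at line 3 remove [zxfi,apnfh] add [kfdu] -> 8 lines: xnxea goyn zlpt kfdu dyqpy bqpow azpnf has
Hunk 4: at line 4 remove [bqpow] add [parva,lzd,ajfpr] -> 10 lines: xnxea goyn zlpt kfdu dyqpy parva lzd ajfpr azpnf has
Hunk 5: at line 3 remove [dyqpy,parva,lzd] add [auk,zhpfk] -> 9 lines: xnxea goyn zlpt kfdu auk zhpfk ajfpr azpnf has
Final line count: 9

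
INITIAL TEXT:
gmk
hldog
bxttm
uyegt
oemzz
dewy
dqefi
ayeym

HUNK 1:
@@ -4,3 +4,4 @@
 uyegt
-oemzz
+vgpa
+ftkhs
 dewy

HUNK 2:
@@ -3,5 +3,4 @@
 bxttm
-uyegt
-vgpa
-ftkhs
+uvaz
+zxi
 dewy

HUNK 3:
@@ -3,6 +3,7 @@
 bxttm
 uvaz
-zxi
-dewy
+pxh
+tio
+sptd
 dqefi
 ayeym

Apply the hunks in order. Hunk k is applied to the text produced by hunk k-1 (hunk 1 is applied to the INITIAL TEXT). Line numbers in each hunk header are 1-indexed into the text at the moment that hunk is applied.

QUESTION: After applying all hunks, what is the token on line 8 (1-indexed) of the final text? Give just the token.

Answer: dqefi

Derivation:
Hunk 1: at line 4 remove [oemzz] add [vgpa,ftkhs] -> 9 lines: gmk hldog bxttm uyegt vgpa ftkhs dewy dqefi ayeym
Hunk 2: at line 3 remove [uyegt,vgpa,ftkhs] add [uvaz,zxi] -> 8 lines: gmk hldog bxttm uvaz zxi dewy dqefi ayeym
Hunk 3: at line 3 remove [zxi,dewy] add [pxh,tio,sptd] -> 9 lines: gmk hldog bxttm uvaz pxh tio sptd dqefi ayeym
Final line 8: dqefi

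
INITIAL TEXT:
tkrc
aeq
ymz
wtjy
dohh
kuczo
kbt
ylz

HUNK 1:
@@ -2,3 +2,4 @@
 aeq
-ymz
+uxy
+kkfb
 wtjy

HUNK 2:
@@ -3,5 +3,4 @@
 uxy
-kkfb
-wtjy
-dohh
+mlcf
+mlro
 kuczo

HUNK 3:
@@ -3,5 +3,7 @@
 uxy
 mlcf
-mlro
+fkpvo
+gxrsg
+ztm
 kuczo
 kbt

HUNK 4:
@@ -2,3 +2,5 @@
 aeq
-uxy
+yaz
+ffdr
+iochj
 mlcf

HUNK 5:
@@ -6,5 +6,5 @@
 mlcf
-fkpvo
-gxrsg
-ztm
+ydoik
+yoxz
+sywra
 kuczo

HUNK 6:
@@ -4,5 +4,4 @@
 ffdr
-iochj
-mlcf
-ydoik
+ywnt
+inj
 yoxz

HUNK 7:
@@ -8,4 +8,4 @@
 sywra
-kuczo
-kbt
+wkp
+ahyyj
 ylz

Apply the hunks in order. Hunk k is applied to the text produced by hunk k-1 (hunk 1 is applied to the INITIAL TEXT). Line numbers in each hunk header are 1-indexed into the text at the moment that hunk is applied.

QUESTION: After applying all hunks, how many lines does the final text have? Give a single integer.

Hunk 1: at line 2 remove [ymz] add [uxy,kkfb] -> 9 lines: tkrc aeq uxy kkfb wtjy dohh kuczo kbt ylz
Hunk 2: at line 3 remove [kkfb,wtjy,dohh] add [mlcf,mlro] -> 8 lines: tkrc aeq uxy mlcf mlro kuczo kbt ylz
Hunk 3: at line 3 remove [mlro] add [fkpvo,gxrsg,ztm] -> 10 lines: tkrc aeq uxy mlcf fkpvo gxrsg ztm kuczo kbt ylz
Hunk 4: at line 2 remove [uxy] add [yaz,ffdr,iochj] -> 12 lines: tkrc aeq yaz ffdr iochj mlcf fkpvo gxrsg ztm kuczo kbt ylz
Hunk 5: at line 6 remove [fkpvo,gxrsg,ztm] add [ydoik,yoxz,sywra] -> 12 lines: tkrc aeq yaz ffdr iochj mlcf ydoik yoxz sywra kuczo kbt ylz
Hunk 6: at line 4 remove [iochj,mlcf,ydoik] add [ywnt,inj] -> 11 lines: tkrc aeq yaz ffdr ywnt inj yoxz sywra kuczo kbt ylz
Hunk 7: at line 8 remove [kuczo,kbt] add [wkp,ahyyj] -> 11 lines: tkrc aeq yaz ffdr ywnt inj yoxz sywra wkp ahyyj ylz
Final line count: 11

Answer: 11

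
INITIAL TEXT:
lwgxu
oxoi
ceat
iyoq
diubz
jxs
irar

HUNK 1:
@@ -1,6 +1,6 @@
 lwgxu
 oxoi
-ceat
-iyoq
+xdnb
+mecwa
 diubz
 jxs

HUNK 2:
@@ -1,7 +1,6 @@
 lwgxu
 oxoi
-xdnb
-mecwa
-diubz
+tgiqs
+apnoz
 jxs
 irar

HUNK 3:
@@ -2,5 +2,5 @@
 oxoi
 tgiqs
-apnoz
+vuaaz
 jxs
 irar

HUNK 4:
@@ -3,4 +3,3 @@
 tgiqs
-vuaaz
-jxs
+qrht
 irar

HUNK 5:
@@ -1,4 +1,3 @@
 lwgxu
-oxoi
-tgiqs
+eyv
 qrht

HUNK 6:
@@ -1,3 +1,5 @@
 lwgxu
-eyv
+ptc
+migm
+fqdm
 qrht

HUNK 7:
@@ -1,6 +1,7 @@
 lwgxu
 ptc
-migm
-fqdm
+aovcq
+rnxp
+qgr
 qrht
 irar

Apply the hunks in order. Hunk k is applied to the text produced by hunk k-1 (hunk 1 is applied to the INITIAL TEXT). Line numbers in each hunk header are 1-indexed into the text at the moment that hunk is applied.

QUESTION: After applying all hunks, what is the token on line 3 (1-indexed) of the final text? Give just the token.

Hunk 1: at line 1 remove [ceat,iyoq] add [xdnb,mecwa] -> 7 lines: lwgxu oxoi xdnb mecwa diubz jxs irar
Hunk 2: at line 1 remove [xdnb,mecwa,diubz] add [tgiqs,apnoz] -> 6 lines: lwgxu oxoi tgiqs apnoz jxs irar
Hunk 3: at line 2 remove [apnoz] add [vuaaz] -> 6 lines: lwgxu oxoi tgiqs vuaaz jxs irar
Hunk 4: at line 3 remove [vuaaz,jxs] add [qrht] -> 5 lines: lwgxu oxoi tgiqs qrht irar
Hunk 5: at line 1 remove [oxoi,tgiqs] add [eyv] -> 4 lines: lwgxu eyv qrht irar
Hunk 6: at line 1 remove [eyv] add [ptc,migm,fqdm] -> 6 lines: lwgxu ptc migm fqdm qrht irar
Hunk 7: at line 1 remove [migm,fqdm] add [aovcq,rnxp,qgr] -> 7 lines: lwgxu ptc aovcq rnxp qgr qrht irar
Final line 3: aovcq

Answer: aovcq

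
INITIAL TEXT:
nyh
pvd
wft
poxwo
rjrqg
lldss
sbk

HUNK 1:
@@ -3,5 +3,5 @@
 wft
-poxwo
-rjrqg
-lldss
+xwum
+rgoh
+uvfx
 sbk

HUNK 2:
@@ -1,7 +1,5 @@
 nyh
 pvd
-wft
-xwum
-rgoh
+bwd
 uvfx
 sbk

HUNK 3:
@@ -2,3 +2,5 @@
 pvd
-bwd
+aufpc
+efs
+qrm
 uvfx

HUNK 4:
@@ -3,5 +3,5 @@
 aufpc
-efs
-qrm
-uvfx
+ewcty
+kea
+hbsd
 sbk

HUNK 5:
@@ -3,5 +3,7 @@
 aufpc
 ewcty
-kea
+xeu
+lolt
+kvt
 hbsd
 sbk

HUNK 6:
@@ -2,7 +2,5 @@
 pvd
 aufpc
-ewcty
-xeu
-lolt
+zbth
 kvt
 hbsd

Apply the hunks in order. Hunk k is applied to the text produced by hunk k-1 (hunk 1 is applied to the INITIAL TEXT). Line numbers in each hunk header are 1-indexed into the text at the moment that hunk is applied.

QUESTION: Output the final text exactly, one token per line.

Hunk 1: at line 3 remove [poxwo,rjrqg,lldss] add [xwum,rgoh,uvfx] -> 7 lines: nyh pvd wft xwum rgoh uvfx sbk
Hunk 2: at line 1 remove [wft,xwum,rgoh] add [bwd] -> 5 lines: nyh pvd bwd uvfx sbk
Hunk 3: at line 2 remove [bwd] add [aufpc,efs,qrm] -> 7 lines: nyh pvd aufpc efs qrm uvfx sbk
Hunk 4: at line 3 remove [efs,qrm,uvfx] add [ewcty,kea,hbsd] -> 7 lines: nyh pvd aufpc ewcty kea hbsd sbk
Hunk 5: at line 3 remove [kea] add [xeu,lolt,kvt] -> 9 lines: nyh pvd aufpc ewcty xeu lolt kvt hbsd sbk
Hunk 6: at line 2 remove [ewcty,xeu,lolt] add [zbth] -> 7 lines: nyh pvd aufpc zbth kvt hbsd sbk

Answer: nyh
pvd
aufpc
zbth
kvt
hbsd
sbk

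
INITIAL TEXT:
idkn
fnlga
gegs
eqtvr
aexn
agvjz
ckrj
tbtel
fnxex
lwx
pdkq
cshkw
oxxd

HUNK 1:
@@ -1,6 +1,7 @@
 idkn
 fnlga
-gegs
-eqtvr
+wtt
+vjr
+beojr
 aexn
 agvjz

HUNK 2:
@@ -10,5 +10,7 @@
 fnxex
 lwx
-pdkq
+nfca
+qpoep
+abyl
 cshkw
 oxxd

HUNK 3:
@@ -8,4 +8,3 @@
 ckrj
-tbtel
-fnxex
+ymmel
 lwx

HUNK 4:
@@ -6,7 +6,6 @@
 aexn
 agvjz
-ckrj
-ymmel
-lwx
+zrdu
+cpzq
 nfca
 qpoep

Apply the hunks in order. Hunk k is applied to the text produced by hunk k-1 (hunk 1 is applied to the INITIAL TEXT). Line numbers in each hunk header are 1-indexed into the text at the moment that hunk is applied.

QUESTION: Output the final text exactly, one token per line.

Hunk 1: at line 1 remove [gegs,eqtvr] add [wtt,vjr,beojr] -> 14 lines: idkn fnlga wtt vjr beojr aexn agvjz ckrj tbtel fnxex lwx pdkq cshkw oxxd
Hunk 2: at line 10 remove [pdkq] add [nfca,qpoep,abyl] -> 16 lines: idkn fnlga wtt vjr beojr aexn agvjz ckrj tbtel fnxex lwx nfca qpoep abyl cshkw oxxd
Hunk 3: at line 8 remove [tbtel,fnxex] add [ymmel] -> 15 lines: idkn fnlga wtt vjr beojr aexn agvjz ckrj ymmel lwx nfca qpoep abyl cshkw oxxd
Hunk 4: at line 6 remove [ckrj,ymmel,lwx] add [zrdu,cpzq] -> 14 lines: idkn fnlga wtt vjr beojr aexn agvjz zrdu cpzq nfca qpoep abyl cshkw oxxd

Answer: idkn
fnlga
wtt
vjr
beojr
aexn
agvjz
zrdu
cpzq
nfca
qpoep
abyl
cshkw
oxxd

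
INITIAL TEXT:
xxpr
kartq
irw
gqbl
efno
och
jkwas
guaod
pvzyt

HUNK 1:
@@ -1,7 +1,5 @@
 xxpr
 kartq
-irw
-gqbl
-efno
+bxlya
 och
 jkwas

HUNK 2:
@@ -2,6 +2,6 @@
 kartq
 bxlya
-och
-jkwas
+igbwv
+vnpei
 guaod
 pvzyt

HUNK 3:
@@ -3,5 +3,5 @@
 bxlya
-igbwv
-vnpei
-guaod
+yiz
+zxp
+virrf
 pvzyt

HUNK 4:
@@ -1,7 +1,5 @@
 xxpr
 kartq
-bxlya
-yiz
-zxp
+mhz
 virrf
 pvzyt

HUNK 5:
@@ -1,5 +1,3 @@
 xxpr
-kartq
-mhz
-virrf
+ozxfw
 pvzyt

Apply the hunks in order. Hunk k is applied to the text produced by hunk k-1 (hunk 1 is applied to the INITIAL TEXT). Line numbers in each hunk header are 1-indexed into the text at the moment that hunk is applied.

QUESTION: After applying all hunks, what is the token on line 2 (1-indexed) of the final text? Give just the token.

Answer: ozxfw

Derivation:
Hunk 1: at line 1 remove [irw,gqbl,efno] add [bxlya] -> 7 lines: xxpr kartq bxlya och jkwas guaod pvzyt
Hunk 2: at line 2 remove [och,jkwas] add [igbwv,vnpei] -> 7 lines: xxpr kartq bxlya igbwv vnpei guaod pvzyt
Hunk 3: at line 3 remove [igbwv,vnpei,guaod] add [yiz,zxp,virrf] -> 7 lines: xxpr kartq bxlya yiz zxp virrf pvzyt
Hunk 4: at line 1 remove [bxlya,yiz,zxp] add [mhz] -> 5 lines: xxpr kartq mhz virrf pvzyt
Hunk 5: at line 1 remove [kartq,mhz,virrf] add [ozxfw] -> 3 lines: xxpr ozxfw pvzyt
Final line 2: ozxfw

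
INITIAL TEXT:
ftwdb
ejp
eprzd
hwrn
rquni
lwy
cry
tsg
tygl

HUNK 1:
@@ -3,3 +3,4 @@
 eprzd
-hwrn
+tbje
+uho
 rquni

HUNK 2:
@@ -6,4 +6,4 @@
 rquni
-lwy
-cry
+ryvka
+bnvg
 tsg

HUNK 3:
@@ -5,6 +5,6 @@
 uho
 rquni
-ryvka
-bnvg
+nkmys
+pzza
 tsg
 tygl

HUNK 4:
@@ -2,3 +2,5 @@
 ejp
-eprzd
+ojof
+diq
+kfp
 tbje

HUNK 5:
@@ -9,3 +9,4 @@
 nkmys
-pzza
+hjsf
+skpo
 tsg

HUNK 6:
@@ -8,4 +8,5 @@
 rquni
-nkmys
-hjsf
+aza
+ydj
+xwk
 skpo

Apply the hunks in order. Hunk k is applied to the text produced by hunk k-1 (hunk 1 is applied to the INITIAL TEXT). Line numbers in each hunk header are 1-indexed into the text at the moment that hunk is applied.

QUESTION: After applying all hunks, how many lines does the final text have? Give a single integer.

Hunk 1: at line 3 remove [hwrn] add [tbje,uho] -> 10 lines: ftwdb ejp eprzd tbje uho rquni lwy cry tsg tygl
Hunk 2: at line 6 remove [lwy,cry] add [ryvka,bnvg] -> 10 lines: ftwdb ejp eprzd tbje uho rquni ryvka bnvg tsg tygl
Hunk 3: at line 5 remove [ryvka,bnvg] add [nkmys,pzza] -> 10 lines: ftwdb ejp eprzd tbje uho rquni nkmys pzza tsg tygl
Hunk 4: at line 2 remove [eprzd] add [ojof,diq,kfp] -> 12 lines: ftwdb ejp ojof diq kfp tbje uho rquni nkmys pzza tsg tygl
Hunk 5: at line 9 remove [pzza] add [hjsf,skpo] -> 13 lines: ftwdb ejp ojof diq kfp tbje uho rquni nkmys hjsf skpo tsg tygl
Hunk 6: at line 8 remove [nkmys,hjsf] add [aza,ydj,xwk] -> 14 lines: ftwdb ejp ojof diq kfp tbje uho rquni aza ydj xwk skpo tsg tygl
Final line count: 14

Answer: 14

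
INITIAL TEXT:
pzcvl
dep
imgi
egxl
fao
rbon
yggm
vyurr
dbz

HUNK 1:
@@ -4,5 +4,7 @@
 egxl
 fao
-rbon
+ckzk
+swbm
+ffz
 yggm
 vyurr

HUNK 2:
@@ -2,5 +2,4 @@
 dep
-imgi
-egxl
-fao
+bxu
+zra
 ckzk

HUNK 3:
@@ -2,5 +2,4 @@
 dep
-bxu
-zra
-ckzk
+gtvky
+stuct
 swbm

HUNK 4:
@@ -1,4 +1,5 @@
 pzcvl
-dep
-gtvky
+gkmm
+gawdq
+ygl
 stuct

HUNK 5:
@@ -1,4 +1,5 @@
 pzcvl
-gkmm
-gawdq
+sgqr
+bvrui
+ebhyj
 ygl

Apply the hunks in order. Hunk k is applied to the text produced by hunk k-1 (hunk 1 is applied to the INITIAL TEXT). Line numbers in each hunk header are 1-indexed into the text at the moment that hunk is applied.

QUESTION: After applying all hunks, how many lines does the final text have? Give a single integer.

Answer: 11

Derivation:
Hunk 1: at line 4 remove [rbon] add [ckzk,swbm,ffz] -> 11 lines: pzcvl dep imgi egxl fao ckzk swbm ffz yggm vyurr dbz
Hunk 2: at line 2 remove [imgi,egxl,fao] add [bxu,zra] -> 10 lines: pzcvl dep bxu zra ckzk swbm ffz yggm vyurr dbz
Hunk 3: at line 2 remove [bxu,zra,ckzk] add [gtvky,stuct] -> 9 lines: pzcvl dep gtvky stuct swbm ffz yggm vyurr dbz
Hunk 4: at line 1 remove [dep,gtvky] add [gkmm,gawdq,ygl] -> 10 lines: pzcvl gkmm gawdq ygl stuct swbm ffz yggm vyurr dbz
Hunk 5: at line 1 remove [gkmm,gawdq] add [sgqr,bvrui,ebhyj] -> 11 lines: pzcvl sgqr bvrui ebhyj ygl stuct swbm ffz yggm vyurr dbz
Final line count: 11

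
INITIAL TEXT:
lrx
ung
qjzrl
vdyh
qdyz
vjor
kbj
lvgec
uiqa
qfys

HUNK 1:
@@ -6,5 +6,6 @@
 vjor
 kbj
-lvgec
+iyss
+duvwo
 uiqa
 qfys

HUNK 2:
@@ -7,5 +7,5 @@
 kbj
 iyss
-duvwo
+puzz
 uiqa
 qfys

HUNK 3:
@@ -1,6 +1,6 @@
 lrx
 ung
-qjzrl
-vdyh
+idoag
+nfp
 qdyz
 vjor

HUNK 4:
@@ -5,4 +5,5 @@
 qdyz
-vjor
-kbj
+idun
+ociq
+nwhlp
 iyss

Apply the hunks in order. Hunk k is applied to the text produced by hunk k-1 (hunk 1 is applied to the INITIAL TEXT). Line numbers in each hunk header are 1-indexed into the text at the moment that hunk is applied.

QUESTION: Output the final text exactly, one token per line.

Answer: lrx
ung
idoag
nfp
qdyz
idun
ociq
nwhlp
iyss
puzz
uiqa
qfys

Derivation:
Hunk 1: at line 6 remove [lvgec] add [iyss,duvwo] -> 11 lines: lrx ung qjzrl vdyh qdyz vjor kbj iyss duvwo uiqa qfys
Hunk 2: at line 7 remove [duvwo] add [puzz] -> 11 lines: lrx ung qjzrl vdyh qdyz vjor kbj iyss puzz uiqa qfys
Hunk 3: at line 1 remove [qjzrl,vdyh] add [idoag,nfp] -> 11 lines: lrx ung idoag nfp qdyz vjor kbj iyss puzz uiqa qfys
Hunk 4: at line 5 remove [vjor,kbj] add [idun,ociq,nwhlp] -> 12 lines: lrx ung idoag nfp qdyz idun ociq nwhlp iyss puzz uiqa qfys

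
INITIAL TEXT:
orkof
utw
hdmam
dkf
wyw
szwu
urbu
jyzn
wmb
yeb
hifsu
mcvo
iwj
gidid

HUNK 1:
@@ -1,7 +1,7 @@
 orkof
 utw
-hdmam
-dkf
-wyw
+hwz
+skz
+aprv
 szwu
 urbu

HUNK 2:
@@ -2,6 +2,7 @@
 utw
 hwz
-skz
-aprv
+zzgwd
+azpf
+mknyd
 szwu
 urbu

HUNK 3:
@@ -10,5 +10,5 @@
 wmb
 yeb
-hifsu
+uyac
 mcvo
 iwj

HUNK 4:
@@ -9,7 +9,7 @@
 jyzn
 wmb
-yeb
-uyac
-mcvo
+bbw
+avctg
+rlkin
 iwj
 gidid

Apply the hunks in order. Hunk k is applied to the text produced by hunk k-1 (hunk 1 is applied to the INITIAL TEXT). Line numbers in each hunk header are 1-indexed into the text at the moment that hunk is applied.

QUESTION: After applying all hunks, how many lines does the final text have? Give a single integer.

Answer: 15

Derivation:
Hunk 1: at line 1 remove [hdmam,dkf,wyw] add [hwz,skz,aprv] -> 14 lines: orkof utw hwz skz aprv szwu urbu jyzn wmb yeb hifsu mcvo iwj gidid
Hunk 2: at line 2 remove [skz,aprv] add [zzgwd,azpf,mknyd] -> 15 lines: orkof utw hwz zzgwd azpf mknyd szwu urbu jyzn wmb yeb hifsu mcvo iwj gidid
Hunk 3: at line 10 remove [hifsu] add [uyac] -> 15 lines: orkof utw hwz zzgwd azpf mknyd szwu urbu jyzn wmb yeb uyac mcvo iwj gidid
Hunk 4: at line 9 remove [yeb,uyac,mcvo] add [bbw,avctg,rlkin] -> 15 lines: orkof utw hwz zzgwd azpf mknyd szwu urbu jyzn wmb bbw avctg rlkin iwj gidid
Final line count: 15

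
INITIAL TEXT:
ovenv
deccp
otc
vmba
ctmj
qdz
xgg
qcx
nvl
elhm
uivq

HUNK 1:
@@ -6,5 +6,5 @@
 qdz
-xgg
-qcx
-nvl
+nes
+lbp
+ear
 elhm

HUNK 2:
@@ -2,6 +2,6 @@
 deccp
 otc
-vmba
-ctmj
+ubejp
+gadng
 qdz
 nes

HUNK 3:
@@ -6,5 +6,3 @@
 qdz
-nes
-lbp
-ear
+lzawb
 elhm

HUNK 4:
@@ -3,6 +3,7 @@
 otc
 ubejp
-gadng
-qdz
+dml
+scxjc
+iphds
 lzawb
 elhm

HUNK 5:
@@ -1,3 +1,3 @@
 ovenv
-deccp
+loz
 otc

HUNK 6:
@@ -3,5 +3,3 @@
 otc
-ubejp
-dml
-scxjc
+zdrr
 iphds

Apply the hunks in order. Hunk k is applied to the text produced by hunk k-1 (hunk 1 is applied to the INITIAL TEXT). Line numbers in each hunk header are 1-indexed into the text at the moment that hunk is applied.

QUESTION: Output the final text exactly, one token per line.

Answer: ovenv
loz
otc
zdrr
iphds
lzawb
elhm
uivq

Derivation:
Hunk 1: at line 6 remove [xgg,qcx,nvl] add [nes,lbp,ear] -> 11 lines: ovenv deccp otc vmba ctmj qdz nes lbp ear elhm uivq
Hunk 2: at line 2 remove [vmba,ctmj] add [ubejp,gadng] -> 11 lines: ovenv deccp otc ubejp gadng qdz nes lbp ear elhm uivq
Hunk 3: at line 6 remove [nes,lbp,ear] add [lzawb] -> 9 lines: ovenv deccp otc ubejp gadng qdz lzawb elhm uivq
Hunk 4: at line 3 remove [gadng,qdz] add [dml,scxjc,iphds] -> 10 lines: ovenv deccp otc ubejp dml scxjc iphds lzawb elhm uivq
Hunk 5: at line 1 remove [deccp] add [loz] -> 10 lines: ovenv loz otc ubejp dml scxjc iphds lzawb elhm uivq
Hunk 6: at line 3 remove [ubejp,dml,scxjc] add [zdrr] -> 8 lines: ovenv loz otc zdrr iphds lzawb elhm uivq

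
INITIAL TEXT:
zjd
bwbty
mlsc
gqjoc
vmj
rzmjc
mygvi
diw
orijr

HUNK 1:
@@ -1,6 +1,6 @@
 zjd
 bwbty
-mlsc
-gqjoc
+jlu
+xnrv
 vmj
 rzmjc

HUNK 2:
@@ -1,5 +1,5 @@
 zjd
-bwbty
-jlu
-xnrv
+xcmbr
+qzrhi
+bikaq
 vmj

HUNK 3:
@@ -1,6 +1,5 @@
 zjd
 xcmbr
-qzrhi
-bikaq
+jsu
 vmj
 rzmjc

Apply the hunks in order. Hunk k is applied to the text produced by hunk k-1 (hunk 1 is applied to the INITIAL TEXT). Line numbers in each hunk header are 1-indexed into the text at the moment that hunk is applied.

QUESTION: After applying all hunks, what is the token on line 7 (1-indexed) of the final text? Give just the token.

Hunk 1: at line 1 remove [mlsc,gqjoc] add [jlu,xnrv] -> 9 lines: zjd bwbty jlu xnrv vmj rzmjc mygvi diw orijr
Hunk 2: at line 1 remove [bwbty,jlu,xnrv] add [xcmbr,qzrhi,bikaq] -> 9 lines: zjd xcmbr qzrhi bikaq vmj rzmjc mygvi diw orijr
Hunk 3: at line 1 remove [qzrhi,bikaq] add [jsu] -> 8 lines: zjd xcmbr jsu vmj rzmjc mygvi diw orijr
Final line 7: diw

Answer: diw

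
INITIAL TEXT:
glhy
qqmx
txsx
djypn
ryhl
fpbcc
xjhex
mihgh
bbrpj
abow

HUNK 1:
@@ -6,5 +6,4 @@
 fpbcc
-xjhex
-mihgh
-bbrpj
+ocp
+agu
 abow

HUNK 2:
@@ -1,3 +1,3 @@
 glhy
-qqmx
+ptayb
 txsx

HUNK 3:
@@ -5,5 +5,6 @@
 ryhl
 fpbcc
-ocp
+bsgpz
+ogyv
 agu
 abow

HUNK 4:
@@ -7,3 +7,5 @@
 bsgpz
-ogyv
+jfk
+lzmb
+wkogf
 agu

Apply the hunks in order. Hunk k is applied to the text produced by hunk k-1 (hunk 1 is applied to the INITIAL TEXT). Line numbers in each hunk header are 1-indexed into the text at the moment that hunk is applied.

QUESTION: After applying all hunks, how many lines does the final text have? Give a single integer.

Hunk 1: at line 6 remove [xjhex,mihgh,bbrpj] add [ocp,agu] -> 9 lines: glhy qqmx txsx djypn ryhl fpbcc ocp agu abow
Hunk 2: at line 1 remove [qqmx] add [ptayb] -> 9 lines: glhy ptayb txsx djypn ryhl fpbcc ocp agu abow
Hunk 3: at line 5 remove [ocp] add [bsgpz,ogyv] -> 10 lines: glhy ptayb txsx djypn ryhl fpbcc bsgpz ogyv agu abow
Hunk 4: at line 7 remove [ogyv] add [jfk,lzmb,wkogf] -> 12 lines: glhy ptayb txsx djypn ryhl fpbcc bsgpz jfk lzmb wkogf agu abow
Final line count: 12

Answer: 12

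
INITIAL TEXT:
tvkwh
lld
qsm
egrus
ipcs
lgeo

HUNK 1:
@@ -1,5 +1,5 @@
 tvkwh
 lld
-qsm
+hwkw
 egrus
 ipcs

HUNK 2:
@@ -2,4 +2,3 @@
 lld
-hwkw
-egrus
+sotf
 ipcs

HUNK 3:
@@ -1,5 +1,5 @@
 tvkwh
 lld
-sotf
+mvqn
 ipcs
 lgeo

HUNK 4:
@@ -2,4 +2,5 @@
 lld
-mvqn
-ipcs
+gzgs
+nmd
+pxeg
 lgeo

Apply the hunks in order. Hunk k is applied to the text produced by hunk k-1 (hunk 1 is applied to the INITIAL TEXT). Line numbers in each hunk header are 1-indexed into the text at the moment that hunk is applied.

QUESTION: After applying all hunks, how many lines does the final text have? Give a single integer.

Answer: 6

Derivation:
Hunk 1: at line 1 remove [qsm] add [hwkw] -> 6 lines: tvkwh lld hwkw egrus ipcs lgeo
Hunk 2: at line 2 remove [hwkw,egrus] add [sotf] -> 5 lines: tvkwh lld sotf ipcs lgeo
Hunk 3: at line 1 remove [sotf] add [mvqn] -> 5 lines: tvkwh lld mvqn ipcs lgeo
Hunk 4: at line 2 remove [mvqn,ipcs] add [gzgs,nmd,pxeg] -> 6 lines: tvkwh lld gzgs nmd pxeg lgeo
Final line count: 6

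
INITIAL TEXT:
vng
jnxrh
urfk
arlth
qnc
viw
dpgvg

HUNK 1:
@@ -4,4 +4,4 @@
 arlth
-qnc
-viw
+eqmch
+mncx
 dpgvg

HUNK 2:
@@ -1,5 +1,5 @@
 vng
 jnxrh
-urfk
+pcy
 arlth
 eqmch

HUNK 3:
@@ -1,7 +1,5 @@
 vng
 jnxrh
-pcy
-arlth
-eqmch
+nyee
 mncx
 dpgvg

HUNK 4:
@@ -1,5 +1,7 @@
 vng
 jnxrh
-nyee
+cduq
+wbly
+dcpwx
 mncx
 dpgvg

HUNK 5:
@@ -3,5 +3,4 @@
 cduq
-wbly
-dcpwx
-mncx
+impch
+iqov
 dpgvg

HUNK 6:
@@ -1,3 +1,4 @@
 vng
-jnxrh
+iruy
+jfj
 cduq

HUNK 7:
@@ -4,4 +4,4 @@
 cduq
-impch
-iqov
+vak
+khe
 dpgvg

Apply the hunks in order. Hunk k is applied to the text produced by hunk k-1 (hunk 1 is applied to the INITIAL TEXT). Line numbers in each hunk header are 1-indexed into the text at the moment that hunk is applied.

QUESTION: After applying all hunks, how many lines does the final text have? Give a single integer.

Hunk 1: at line 4 remove [qnc,viw] add [eqmch,mncx] -> 7 lines: vng jnxrh urfk arlth eqmch mncx dpgvg
Hunk 2: at line 1 remove [urfk] add [pcy] -> 7 lines: vng jnxrh pcy arlth eqmch mncx dpgvg
Hunk 3: at line 1 remove [pcy,arlth,eqmch] add [nyee] -> 5 lines: vng jnxrh nyee mncx dpgvg
Hunk 4: at line 1 remove [nyee] add [cduq,wbly,dcpwx] -> 7 lines: vng jnxrh cduq wbly dcpwx mncx dpgvg
Hunk 5: at line 3 remove [wbly,dcpwx,mncx] add [impch,iqov] -> 6 lines: vng jnxrh cduq impch iqov dpgvg
Hunk 6: at line 1 remove [jnxrh] add [iruy,jfj] -> 7 lines: vng iruy jfj cduq impch iqov dpgvg
Hunk 7: at line 4 remove [impch,iqov] add [vak,khe] -> 7 lines: vng iruy jfj cduq vak khe dpgvg
Final line count: 7

Answer: 7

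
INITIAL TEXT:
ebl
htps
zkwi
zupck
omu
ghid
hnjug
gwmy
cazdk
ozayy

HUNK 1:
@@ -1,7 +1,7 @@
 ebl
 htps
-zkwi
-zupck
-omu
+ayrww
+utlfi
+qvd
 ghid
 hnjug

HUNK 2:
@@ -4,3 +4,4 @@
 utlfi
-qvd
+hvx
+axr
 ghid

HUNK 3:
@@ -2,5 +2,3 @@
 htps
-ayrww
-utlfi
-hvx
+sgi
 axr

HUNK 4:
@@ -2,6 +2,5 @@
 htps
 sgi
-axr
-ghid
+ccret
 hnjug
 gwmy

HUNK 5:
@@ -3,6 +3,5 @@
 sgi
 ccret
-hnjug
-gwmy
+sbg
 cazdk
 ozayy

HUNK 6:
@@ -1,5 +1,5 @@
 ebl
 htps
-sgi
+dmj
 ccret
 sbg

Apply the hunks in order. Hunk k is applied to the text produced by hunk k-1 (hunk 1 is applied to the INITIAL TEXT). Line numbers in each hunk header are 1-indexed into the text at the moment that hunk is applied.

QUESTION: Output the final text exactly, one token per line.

Hunk 1: at line 1 remove [zkwi,zupck,omu] add [ayrww,utlfi,qvd] -> 10 lines: ebl htps ayrww utlfi qvd ghid hnjug gwmy cazdk ozayy
Hunk 2: at line 4 remove [qvd] add [hvx,axr] -> 11 lines: ebl htps ayrww utlfi hvx axr ghid hnjug gwmy cazdk ozayy
Hunk 3: at line 2 remove [ayrww,utlfi,hvx] add [sgi] -> 9 lines: ebl htps sgi axr ghid hnjug gwmy cazdk ozayy
Hunk 4: at line 2 remove [axr,ghid] add [ccret] -> 8 lines: ebl htps sgi ccret hnjug gwmy cazdk ozayy
Hunk 5: at line 3 remove [hnjug,gwmy] add [sbg] -> 7 lines: ebl htps sgi ccret sbg cazdk ozayy
Hunk 6: at line 1 remove [sgi] add [dmj] -> 7 lines: ebl htps dmj ccret sbg cazdk ozayy

Answer: ebl
htps
dmj
ccret
sbg
cazdk
ozayy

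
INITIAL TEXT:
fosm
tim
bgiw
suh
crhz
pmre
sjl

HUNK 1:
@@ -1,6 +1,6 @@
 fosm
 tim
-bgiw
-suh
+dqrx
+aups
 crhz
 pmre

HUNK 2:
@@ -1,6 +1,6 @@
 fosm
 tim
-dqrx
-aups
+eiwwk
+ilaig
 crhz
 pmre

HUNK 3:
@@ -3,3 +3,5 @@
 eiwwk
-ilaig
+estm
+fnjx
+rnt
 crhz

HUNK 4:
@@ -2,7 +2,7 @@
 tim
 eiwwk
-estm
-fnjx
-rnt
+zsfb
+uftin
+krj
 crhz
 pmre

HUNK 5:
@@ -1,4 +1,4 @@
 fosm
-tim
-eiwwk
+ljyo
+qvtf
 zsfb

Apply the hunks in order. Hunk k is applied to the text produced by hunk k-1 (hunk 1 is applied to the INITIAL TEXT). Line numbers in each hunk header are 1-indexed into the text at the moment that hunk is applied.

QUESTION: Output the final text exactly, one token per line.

Answer: fosm
ljyo
qvtf
zsfb
uftin
krj
crhz
pmre
sjl

Derivation:
Hunk 1: at line 1 remove [bgiw,suh] add [dqrx,aups] -> 7 lines: fosm tim dqrx aups crhz pmre sjl
Hunk 2: at line 1 remove [dqrx,aups] add [eiwwk,ilaig] -> 7 lines: fosm tim eiwwk ilaig crhz pmre sjl
Hunk 3: at line 3 remove [ilaig] add [estm,fnjx,rnt] -> 9 lines: fosm tim eiwwk estm fnjx rnt crhz pmre sjl
Hunk 4: at line 2 remove [estm,fnjx,rnt] add [zsfb,uftin,krj] -> 9 lines: fosm tim eiwwk zsfb uftin krj crhz pmre sjl
Hunk 5: at line 1 remove [tim,eiwwk] add [ljyo,qvtf] -> 9 lines: fosm ljyo qvtf zsfb uftin krj crhz pmre sjl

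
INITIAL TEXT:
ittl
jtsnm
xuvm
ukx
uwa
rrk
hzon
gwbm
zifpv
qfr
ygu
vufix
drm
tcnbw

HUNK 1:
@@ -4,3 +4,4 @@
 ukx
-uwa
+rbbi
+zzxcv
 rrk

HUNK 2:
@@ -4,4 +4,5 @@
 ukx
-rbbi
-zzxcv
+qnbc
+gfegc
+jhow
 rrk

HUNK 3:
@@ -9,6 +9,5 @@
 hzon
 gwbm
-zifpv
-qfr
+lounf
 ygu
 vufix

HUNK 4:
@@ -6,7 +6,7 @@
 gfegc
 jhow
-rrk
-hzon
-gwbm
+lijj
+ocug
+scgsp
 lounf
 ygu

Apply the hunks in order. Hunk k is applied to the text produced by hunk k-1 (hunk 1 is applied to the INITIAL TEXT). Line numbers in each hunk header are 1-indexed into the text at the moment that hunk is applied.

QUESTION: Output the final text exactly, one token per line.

Answer: ittl
jtsnm
xuvm
ukx
qnbc
gfegc
jhow
lijj
ocug
scgsp
lounf
ygu
vufix
drm
tcnbw

Derivation:
Hunk 1: at line 4 remove [uwa] add [rbbi,zzxcv] -> 15 lines: ittl jtsnm xuvm ukx rbbi zzxcv rrk hzon gwbm zifpv qfr ygu vufix drm tcnbw
Hunk 2: at line 4 remove [rbbi,zzxcv] add [qnbc,gfegc,jhow] -> 16 lines: ittl jtsnm xuvm ukx qnbc gfegc jhow rrk hzon gwbm zifpv qfr ygu vufix drm tcnbw
Hunk 3: at line 9 remove [zifpv,qfr] add [lounf] -> 15 lines: ittl jtsnm xuvm ukx qnbc gfegc jhow rrk hzon gwbm lounf ygu vufix drm tcnbw
Hunk 4: at line 6 remove [rrk,hzon,gwbm] add [lijj,ocug,scgsp] -> 15 lines: ittl jtsnm xuvm ukx qnbc gfegc jhow lijj ocug scgsp lounf ygu vufix drm tcnbw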